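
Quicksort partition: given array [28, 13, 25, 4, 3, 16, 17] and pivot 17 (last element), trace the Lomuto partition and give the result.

Lomuto partition with pivot = 17:

Initial array: [28, 13, 25, 4, 3, 16, 17]

arr[0]=28 > 17: no swap
arr[1]=13 <= 17: swap with position 0, array becomes [13, 28, 25, 4, 3, 16, 17]
arr[2]=25 > 17: no swap
arr[3]=4 <= 17: swap with position 1, array becomes [13, 4, 25, 28, 3, 16, 17]
arr[4]=3 <= 17: swap with position 2, array becomes [13, 4, 3, 28, 25, 16, 17]
arr[5]=16 <= 17: swap with position 3, array becomes [13, 4, 3, 16, 25, 28, 17]

Place pivot at position 4: [13, 4, 3, 16, 17, 28, 25]
Pivot position: 4

After partitioning with pivot 17, the array becomes [13, 4, 3, 16, 17, 28, 25]. The pivot is placed at index 4. All elements to the left of the pivot are <= 17, and all elements to the right are > 17.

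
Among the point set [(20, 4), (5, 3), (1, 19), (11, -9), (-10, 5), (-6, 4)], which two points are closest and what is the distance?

Computing all pairwise distances among 6 points:

d((20, 4), (5, 3)) = 15.0333
d((20, 4), (1, 19)) = 24.2074
d((20, 4), (11, -9)) = 15.8114
d((20, 4), (-10, 5)) = 30.0167
d((20, 4), (-6, 4)) = 26.0
d((5, 3), (1, 19)) = 16.4924
d((5, 3), (11, -9)) = 13.4164
d((5, 3), (-10, 5)) = 15.1327
d((5, 3), (-6, 4)) = 11.0454
d((1, 19), (11, -9)) = 29.7321
d((1, 19), (-10, 5)) = 17.8045
d((1, 19), (-6, 4)) = 16.5529
d((11, -9), (-10, 5)) = 25.2389
d((11, -9), (-6, 4)) = 21.4009
d((-10, 5), (-6, 4)) = 4.1231 <-- minimum

Closest pair: (-10, 5) and (-6, 4) with distance 4.1231

The closest pair is (-10, 5) and (-6, 4) with Euclidean distance 4.1231. For 6 points, brute-force pairwise comparison is shown above. For large n, the divide-and-conquer algorithm (sort by x, recurse on halves, check the dividing strip) achieves O(n log n).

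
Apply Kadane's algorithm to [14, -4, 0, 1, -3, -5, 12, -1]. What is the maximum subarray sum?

Using Kadane's algorithm on [14, -4, 0, 1, -3, -5, 12, -1]:

Scanning through the array:
Position 1 (value -4): max_ending_here = 10, max_so_far = 14
Position 2 (value 0): max_ending_here = 10, max_so_far = 14
Position 3 (value 1): max_ending_here = 11, max_so_far = 14
Position 4 (value -3): max_ending_here = 8, max_so_far = 14
Position 5 (value -5): max_ending_here = 3, max_so_far = 14
Position 6 (value 12): max_ending_here = 15, max_so_far = 15
Position 7 (value -1): max_ending_here = 14, max_so_far = 15

Maximum subarray: [14, -4, 0, 1, -3, -5, 12]
Maximum sum: 15

The maximum subarray is [14, -4, 0, 1, -3, -5, 12] with sum 15. This subarray runs from index 0 to index 6.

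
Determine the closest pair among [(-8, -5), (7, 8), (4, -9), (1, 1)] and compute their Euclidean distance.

Computing all pairwise distances among 4 points:

d((-8, -5), (7, 8)) = 19.8494
d((-8, -5), (4, -9)) = 12.6491
d((-8, -5), (1, 1)) = 10.8167
d((7, 8), (4, -9)) = 17.2627
d((7, 8), (1, 1)) = 9.2195 <-- minimum
d((4, -9), (1, 1)) = 10.4403

Closest pair: (7, 8) and (1, 1) with distance 9.2195

The closest pair is (7, 8) and (1, 1) with Euclidean distance 9.2195. For 4 points, brute-force pairwise comparison is shown above. For large n, the divide-and-conquer algorithm (sort by x, recurse on halves, check the dividing strip) achieves O(n log n).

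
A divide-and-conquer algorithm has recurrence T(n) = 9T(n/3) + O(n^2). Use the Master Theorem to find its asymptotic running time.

Master Theorem for T(n) = 9T(n/3) + O(n^2):

a = 9, b = 3, c = 2
log_b(a) = log_3(9) = 2.0000

Case 2: c = 2 = log_3(9) = 2.0000
T(n) = O(n^2 log n) = O(n^2 log n)

For T(n) = 9T(n/3) + O(n^2): log_3(9) = 2.0000. This is Case 2 of the Master Theorem (c = log_b(a), equal work at all levels), giving O(n^2 log n).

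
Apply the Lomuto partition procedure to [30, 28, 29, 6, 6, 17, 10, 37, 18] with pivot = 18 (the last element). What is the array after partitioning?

Lomuto partition with pivot = 18:

Initial array: [30, 28, 29, 6, 6, 17, 10, 37, 18]

arr[0]=30 > 18: no swap
arr[1]=28 > 18: no swap
arr[2]=29 > 18: no swap
arr[3]=6 <= 18: swap with position 0, array becomes [6, 28, 29, 30, 6, 17, 10, 37, 18]
arr[4]=6 <= 18: swap with position 1, array becomes [6, 6, 29, 30, 28, 17, 10, 37, 18]
arr[5]=17 <= 18: swap with position 2, array becomes [6, 6, 17, 30, 28, 29, 10, 37, 18]
arr[6]=10 <= 18: swap with position 3, array becomes [6, 6, 17, 10, 28, 29, 30, 37, 18]
arr[7]=37 > 18: no swap

Place pivot at position 4: [6, 6, 17, 10, 18, 29, 30, 37, 28]
Pivot position: 4

After partitioning with pivot 18, the array becomes [6, 6, 17, 10, 18, 29, 30, 37, 28]. The pivot is placed at index 4. All elements to the left of the pivot are <= 18, and all elements to the right are > 18.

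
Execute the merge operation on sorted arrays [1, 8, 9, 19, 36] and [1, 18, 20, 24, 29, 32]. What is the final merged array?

Merging process:

Compare 1 vs 1: take 1 from left. Merged: [1]
Compare 8 vs 1: take 1 from right. Merged: [1, 1]
Compare 8 vs 18: take 8 from left. Merged: [1, 1, 8]
Compare 9 vs 18: take 9 from left. Merged: [1, 1, 8, 9]
Compare 19 vs 18: take 18 from right. Merged: [1, 1, 8, 9, 18]
Compare 19 vs 20: take 19 from left. Merged: [1, 1, 8, 9, 18, 19]
Compare 36 vs 20: take 20 from right. Merged: [1, 1, 8, 9, 18, 19, 20]
Compare 36 vs 24: take 24 from right. Merged: [1, 1, 8, 9, 18, 19, 20, 24]
Compare 36 vs 29: take 29 from right. Merged: [1, 1, 8, 9, 18, 19, 20, 24, 29]
Compare 36 vs 32: take 32 from right. Merged: [1, 1, 8, 9, 18, 19, 20, 24, 29, 32]
Append remaining from left: [36]. Merged: [1, 1, 8, 9, 18, 19, 20, 24, 29, 32, 36]

Final merged array: [1, 1, 8, 9, 18, 19, 20, 24, 29, 32, 36]
Total comparisons: 10

The merged array is [1, 1, 8, 9, 18, 19, 20, 24, 29, 32, 36], requiring 10 comparisons. The merge step runs in O(n) time where n is the total number of elements.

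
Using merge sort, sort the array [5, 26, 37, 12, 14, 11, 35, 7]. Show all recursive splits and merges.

Merge sort trace:

Split: [5, 26, 37, 12, 14, 11, 35, 7] -> [5, 26, 37, 12] and [14, 11, 35, 7]
  Split: [5, 26, 37, 12] -> [5, 26] and [37, 12]
    Split: [5, 26] -> [5] and [26]
    Merge: [5] + [26] -> [5, 26]
    Split: [37, 12] -> [37] and [12]
    Merge: [37] + [12] -> [12, 37]
  Merge: [5, 26] + [12, 37] -> [5, 12, 26, 37]
  Split: [14, 11, 35, 7] -> [14, 11] and [35, 7]
    Split: [14, 11] -> [14] and [11]
    Merge: [14] + [11] -> [11, 14]
    Split: [35, 7] -> [35] and [7]
    Merge: [35] + [7] -> [7, 35]
  Merge: [11, 14] + [7, 35] -> [7, 11, 14, 35]
Merge: [5, 12, 26, 37] + [7, 11, 14, 35] -> [5, 7, 11, 12, 14, 26, 35, 37]

Final sorted array: [5, 7, 11, 12, 14, 26, 35, 37]

The merge sort proceeds by recursively splitting the array and merging sorted halves.
After all merges, the sorted array is [5, 7, 11, 12, 14, 26, 35, 37].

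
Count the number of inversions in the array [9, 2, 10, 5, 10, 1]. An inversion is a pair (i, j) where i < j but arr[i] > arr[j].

Finding inversions in [9, 2, 10, 5, 10, 1]:

(0, 1): arr[0]=9 > arr[1]=2
(0, 3): arr[0]=9 > arr[3]=5
(0, 5): arr[0]=9 > arr[5]=1
(1, 5): arr[1]=2 > arr[5]=1
(2, 3): arr[2]=10 > arr[3]=5
(2, 5): arr[2]=10 > arr[5]=1
(3, 5): arr[3]=5 > arr[5]=1
(4, 5): arr[4]=10 > arr[5]=1

Total inversions: 8

The array has 8 inversion(s): (0,1), (0,3), (0,5), (1,5), (2,3), (2,5), (3,5), (4,5). Each pair (i,j) satisfies i < j and arr[i] > arr[j].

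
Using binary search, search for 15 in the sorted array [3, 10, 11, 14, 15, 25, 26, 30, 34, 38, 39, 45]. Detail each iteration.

Binary search for 15 in [3, 10, 11, 14, 15, 25, 26, 30, 34, 38, 39, 45]:

lo=0, hi=11, mid=5, arr[mid]=25 -> 25 > 15, search left half
lo=0, hi=4, mid=2, arr[mid]=11 -> 11 < 15, search right half
lo=3, hi=4, mid=3, arr[mid]=14 -> 14 < 15, search right half
lo=4, hi=4, mid=4, arr[mid]=15 -> Found target at index 4!

Binary search finds 15 at index 4 after 4 comparisons. The search repeatedly halves the search space by comparing with the middle element.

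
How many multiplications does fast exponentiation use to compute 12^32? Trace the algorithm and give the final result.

Computing 12^32 by squaring (build up from 12^1; each line after the first costs one multiplication):

12^1 = 12
12^2 = (12^1)^2 = 12^2 = 144
12^4 = (12^2)^2 = 144^2 = 20736
12^8 = (12^4)^2 = 20736^2 = 429981696
12^16 = (12^8)^2 = 429981696^2 = 184884258895036416
12^32 = (12^16)^2 = 184884258895036416^2 = 34182189187166852111368841966125056

Result: 34182189187166852111368841966125056
Multiplications needed: 5 (5 lines after 12^1)

12^32 = 34182189187166852111368841966125056. Using exponentiation by squaring, this requires 5 multiplications. The key idea: if the exponent is even, square the half-power; if odd, multiply by the base once.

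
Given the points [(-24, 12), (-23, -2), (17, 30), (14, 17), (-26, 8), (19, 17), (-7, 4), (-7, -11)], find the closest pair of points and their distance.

Computing all pairwise distances among 8 points:

d((-24, 12), (-23, -2)) = 14.0357
d((-24, 12), (17, 30)) = 44.7772
d((-24, 12), (14, 17)) = 38.3275
d((-24, 12), (-26, 8)) = 4.4721 <-- minimum
d((-24, 12), (19, 17)) = 43.2897
d((-24, 12), (-7, 4)) = 18.7883
d((-24, 12), (-7, -11)) = 28.6007
d((-23, -2), (17, 30)) = 51.225
d((-23, -2), (14, 17)) = 41.5933
d((-23, -2), (-26, 8)) = 10.4403
d((-23, -2), (19, 17)) = 46.0977
d((-23, -2), (-7, 4)) = 17.088
d((-23, -2), (-7, -11)) = 18.3576
d((17, 30), (14, 17)) = 13.3417
d((17, 30), (-26, 8)) = 48.3011
d((17, 30), (19, 17)) = 13.1529
d((17, 30), (-7, 4)) = 35.3836
d((17, 30), (-7, -11)) = 47.5079
d((14, 17), (-26, 8)) = 41.0
d((14, 17), (19, 17)) = 5.0
d((14, 17), (-7, 4)) = 24.6982
d((14, 17), (-7, -11)) = 35.0
d((-26, 8), (19, 17)) = 45.8912
d((-26, 8), (-7, 4)) = 19.4165
d((-26, 8), (-7, -11)) = 26.8701
d((19, 17), (-7, 4)) = 29.0689
d((19, 17), (-7, -11)) = 38.2099
d((-7, 4), (-7, -11)) = 15.0

Closest pair: (-24, 12) and (-26, 8) with distance 4.4721

The closest pair is (-24, 12) and (-26, 8) with Euclidean distance 4.4721. For 8 points, brute-force pairwise comparison is shown above. For large n, the divide-and-conquer algorithm (sort by x, recurse on halves, check the dividing strip) achieves O(n log n).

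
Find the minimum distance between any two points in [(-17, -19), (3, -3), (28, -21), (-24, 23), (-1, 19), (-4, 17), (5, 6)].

Computing all pairwise distances among 7 points:

d((-17, -19), (3, -3)) = 25.6125
d((-17, -19), (28, -21)) = 45.0444
d((-17, -19), (-24, 23)) = 42.5793
d((-17, -19), (-1, 19)) = 41.2311
d((-17, -19), (-4, 17)) = 38.2753
d((-17, -19), (5, 6)) = 33.3017
d((3, -3), (28, -21)) = 30.8058
d((3, -3), (-24, 23)) = 37.4833
d((3, -3), (-1, 19)) = 22.3607
d((3, -3), (-4, 17)) = 21.1896
d((3, -3), (5, 6)) = 9.2195
d((28, -21), (-24, 23)) = 68.1175
d((28, -21), (-1, 19)) = 49.4065
d((28, -21), (-4, 17)) = 49.679
d((28, -21), (5, 6)) = 35.4683
d((-24, 23), (-1, 19)) = 23.3452
d((-24, 23), (-4, 17)) = 20.8806
d((-24, 23), (5, 6)) = 33.6155
d((-1, 19), (-4, 17)) = 3.6056 <-- minimum
d((-1, 19), (5, 6)) = 14.3178
d((-4, 17), (5, 6)) = 14.2127

Closest pair: (-1, 19) and (-4, 17) with distance 3.6056

The closest pair is (-1, 19) and (-4, 17) with Euclidean distance 3.6056. For 7 points, brute-force pairwise comparison is shown above. For large n, the divide-and-conquer algorithm (sort by x, recurse on halves, check the dividing strip) achieves O(n log n).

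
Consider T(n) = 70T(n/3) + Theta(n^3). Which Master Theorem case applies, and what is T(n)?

Master Theorem for T(n) = 70T(n/3) + O(n^3):

a = 70, b = 3, c = 3
log_b(a) = log_3(70) = 3.8671

Case 1: c = 3 < log_3(70) = 3.8671
T(n) = O(n^(log_3 70))

For T(n) = 70T(n/3) + O(n^3): log_3(70) = 3.8671. This is Case 1 of the Master Theorem (c < log_b(a), work dominated by leaves), giving O(n^(log_3 70)).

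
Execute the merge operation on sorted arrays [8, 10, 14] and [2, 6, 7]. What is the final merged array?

Merging process:

Compare 8 vs 2: take 2 from right. Merged: [2]
Compare 8 vs 6: take 6 from right. Merged: [2, 6]
Compare 8 vs 7: take 7 from right. Merged: [2, 6, 7]
Append remaining from left: [8, 10, 14]. Merged: [2, 6, 7, 8, 10, 14]

Final merged array: [2, 6, 7, 8, 10, 14]
Total comparisons: 3

The merged array is [2, 6, 7, 8, 10, 14], requiring 3 comparisons. The merge step runs in O(n) time where n is the total number of elements.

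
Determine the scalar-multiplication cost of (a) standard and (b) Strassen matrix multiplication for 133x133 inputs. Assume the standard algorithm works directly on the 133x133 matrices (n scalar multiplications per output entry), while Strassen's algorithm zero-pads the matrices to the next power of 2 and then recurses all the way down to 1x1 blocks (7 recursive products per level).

Matrix multiplication for 133x133 matrices:

Strassen's algorithm requires power-of-2 dimensions. Pad 133x133 to 256x256 (next power of 2).

Standard algorithm: 133^3 = 2352637 multiplications
Strassen's algorithm: 7^(log2(256)) = 7^8 = 5764801 multiplications
Difference: 2352637 - 5764801 = -3412164 (Strassen uses MORE here due to padding overhead — for small or just-over-power-of-2 n, padding can outweigh the per-level savings)

Standard: 2352637 multiplications (133^3). Strassen: 5764801 multiplications (7^8, after padding to 256x256). Strassen reduces 8 recursive multiplications to 7 at each level.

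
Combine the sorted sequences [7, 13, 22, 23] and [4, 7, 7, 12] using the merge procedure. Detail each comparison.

Merging process:

Compare 7 vs 4: take 4 from right. Merged: [4]
Compare 7 vs 7: take 7 from left. Merged: [4, 7]
Compare 13 vs 7: take 7 from right. Merged: [4, 7, 7]
Compare 13 vs 7: take 7 from right. Merged: [4, 7, 7, 7]
Compare 13 vs 12: take 12 from right. Merged: [4, 7, 7, 7, 12]
Append remaining from left: [13, 22, 23]. Merged: [4, 7, 7, 7, 12, 13, 22, 23]

Final merged array: [4, 7, 7, 7, 12, 13, 22, 23]
Total comparisons: 5

The merged array is [4, 7, 7, 7, 12, 13, 22, 23], requiring 5 comparisons. The merge step runs in O(n) time where n is the total number of elements.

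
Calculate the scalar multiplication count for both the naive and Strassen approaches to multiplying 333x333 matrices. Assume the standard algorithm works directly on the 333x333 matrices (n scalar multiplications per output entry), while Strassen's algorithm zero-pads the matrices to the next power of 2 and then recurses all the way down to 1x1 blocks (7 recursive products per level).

Matrix multiplication for 333x333 matrices:

Strassen's algorithm requires power-of-2 dimensions. Pad 333x333 to 512x512 (next power of 2).

Standard algorithm: 333^3 = 36926037 multiplications
Strassen's algorithm: 7^(log2(512)) = 7^9 = 40353607 multiplications
Difference: 36926037 - 40353607 = -3427570 (Strassen uses MORE here due to padding overhead — for small or just-over-power-of-2 n, padding can outweigh the per-level savings)

Standard: 36926037 multiplications (333^3). Strassen: 40353607 multiplications (7^9, after padding to 512x512). Strassen reduces 8 recursive multiplications to 7 at each level.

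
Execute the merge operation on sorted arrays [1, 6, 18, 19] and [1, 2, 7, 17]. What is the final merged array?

Merging process:

Compare 1 vs 1: take 1 from left. Merged: [1]
Compare 6 vs 1: take 1 from right. Merged: [1, 1]
Compare 6 vs 2: take 2 from right. Merged: [1, 1, 2]
Compare 6 vs 7: take 6 from left. Merged: [1, 1, 2, 6]
Compare 18 vs 7: take 7 from right. Merged: [1, 1, 2, 6, 7]
Compare 18 vs 17: take 17 from right. Merged: [1, 1, 2, 6, 7, 17]
Append remaining from left: [18, 19]. Merged: [1, 1, 2, 6, 7, 17, 18, 19]

Final merged array: [1, 1, 2, 6, 7, 17, 18, 19]
Total comparisons: 6

The merged array is [1, 1, 2, 6, 7, 17, 18, 19], requiring 6 comparisons. The merge step runs in O(n) time where n is the total number of elements.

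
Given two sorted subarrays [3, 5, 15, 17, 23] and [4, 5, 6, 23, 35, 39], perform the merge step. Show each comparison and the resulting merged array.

Merging process:

Compare 3 vs 4: take 3 from left. Merged: [3]
Compare 5 vs 4: take 4 from right. Merged: [3, 4]
Compare 5 vs 5: take 5 from left. Merged: [3, 4, 5]
Compare 15 vs 5: take 5 from right. Merged: [3, 4, 5, 5]
Compare 15 vs 6: take 6 from right. Merged: [3, 4, 5, 5, 6]
Compare 15 vs 23: take 15 from left. Merged: [3, 4, 5, 5, 6, 15]
Compare 17 vs 23: take 17 from left. Merged: [3, 4, 5, 5, 6, 15, 17]
Compare 23 vs 23: take 23 from left. Merged: [3, 4, 5, 5, 6, 15, 17, 23]
Append remaining from right: [23, 35, 39]. Merged: [3, 4, 5, 5, 6, 15, 17, 23, 23, 35, 39]

Final merged array: [3, 4, 5, 5, 6, 15, 17, 23, 23, 35, 39]
Total comparisons: 8

The merged array is [3, 4, 5, 5, 6, 15, 17, 23, 23, 35, 39], requiring 8 comparisons. The merge step runs in O(n) time where n is the total number of elements.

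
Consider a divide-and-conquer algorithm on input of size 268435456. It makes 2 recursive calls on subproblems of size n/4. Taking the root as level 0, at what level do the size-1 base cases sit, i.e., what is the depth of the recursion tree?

For divide and conquer with division factor 4:

Problem sizes at each level:
Level 0: 268435456
Level 1: 67108864
Level 2: 16777216
Level 3: 4194304
Level 4: 1048576
Level 5: 262144
Level 6: 65536
Level 7: 16384
Level 8: 4096
Level 9: 1024
Level 10: 256
Level 11: 64
Level 12: 16
Level 13: 4
Level 14: 1

The root is level 0 and the size-1 base case is level 14 (the tree spans levels 0 through 14, i.e. 15 levels counting the root), so the depth is the number of divisions: log_4(268435456) = 14

The recursion tree depth is log_4(268435456) = 14. At each level, the problem size is divided by 4, so it takes 14 divisions to reduce to a base case of size 1. The algorithm makes 2 recursive calls at each level.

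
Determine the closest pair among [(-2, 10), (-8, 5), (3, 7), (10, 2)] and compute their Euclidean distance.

Computing all pairwise distances among 4 points:

d((-2, 10), (-8, 5)) = 7.8102
d((-2, 10), (3, 7)) = 5.831 <-- minimum
d((-2, 10), (10, 2)) = 14.4222
d((-8, 5), (3, 7)) = 11.1803
d((-8, 5), (10, 2)) = 18.2483
d((3, 7), (10, 2)) = 8.6023

Closest pair: (-2, 10) and (3, 7) with distance 5.831

The closest pair is (-2, 10) and (3, 7) with Euclidean distance 5.831. For 4 points, brute-force pairwise comparison is shown above. For large n, the divide-and-conquer algorithm (sort by x, recurse on halves, check the dividing strip) achieves O(n log n).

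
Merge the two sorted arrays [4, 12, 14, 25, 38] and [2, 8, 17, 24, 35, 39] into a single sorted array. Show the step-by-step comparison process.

Merging process:

Compare 4 vs 2: take 2 from right. Merged: [2]
Compare 4 vs 8: take 4 from left. Merged: [2, 4]
Compare 12 vs 8: take 8 from right. Merged: [2, 4, 8]
Compare 12 vs 17: take 12 from left. Merged: [2, 4, 8, 12]
Compare 14 vs 17: take 14 from left. Merged: [2, 4, 8, 12, 14]
Compare 25 vs 17: take 17 from right. Merged: [2, 4, 8, 12, 14, 17]
Compare 25 vs 24: take 24 from right. Merged: [2, 4, 8, 12, 14, 17, 24]
Compare 25 vs 35: take 25 from left. Merged: [2, 4, 8, 12, 14, 17, 24, 25]
Compare 38 vs 35: take 35 from right. Merged: [2, 4, 8, 12, 14, 17, 24, 25, 35]
Compare 38 vs 39: take 38 from left. Merged: [2, 4, 8, 12, 14, 17, 24, 25, 35, 38]
Append remaining from right: [39]. Merged: [2, 4, 8, 12, 14, 17, 24, 25, 35, 38, 39]

Final merged array: [2, 4, 8, 12, 14, 17, 24, 25, 35, 38, 39]
Total comparisons: 10

The merged array is [2, 4, 8, 12, 14, 17, 24, 25, 35, 38, 39], requiring 10 comparisons. The merge step runs in O(n) time where n is the total number of elements.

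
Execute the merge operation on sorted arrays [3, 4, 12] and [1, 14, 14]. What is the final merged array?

Merging process:

Compare 3 vs 1: take 1 from right. Merged: [1]
Compare 3 vs 14: take 3 from left. Merged: [1, 3]
Compare 4 vs 14: take 4 from left. Merged: [1, 3, 4]
Compare 12 vs 14: take 12 from left. Merged: [1, 3, 4, 12]
Append remaining from right: [14, 14]. Merged: [1, 3, 4, 12, 14, 14]

Final merged array: [1, 3, 4, 12, 14, 14]
Total comparisons: 4

The merged array is [1, 3, 4, 12, 14, 14], requiring 4 comparisons. The merge step runs in O(n) time where n is the total number of elements.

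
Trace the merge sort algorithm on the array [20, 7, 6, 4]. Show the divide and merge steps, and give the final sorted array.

Merge sort trace:

Split: [20, 7, 6, 4] -> [20, 7] and [6, 4]
  Split: [20, 7] -> [20] and [7]
  Merge: [20] + [7] -> [7, 20]
  Split: [6, 4] -> [6] and [4]
  Merge: [6] + [4] -> [4, 6]
Merge: [7, 20] + [4, 6] -> [4, 6, 7, 20]

Final sorted array: [4, 6, 7, 20]

The merge sort proceeds by recursively splitting the array and merging sorted halves.
After all merges, the sorted array is [4, 6, 7, 20].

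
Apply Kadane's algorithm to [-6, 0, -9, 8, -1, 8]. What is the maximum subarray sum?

Using Kadane's algorithm on [-6, 0, -9, 8, -1, 8]:

Scanning through the array:
Position 1 (value 0): max_ending_here = 0, max_so_far = 0
Position 2 (value -9): max_ending_here = -9, max_so_far = 0
Position 3 (value 8): max_ending_here = 8, max_so_far = 8
Position 4 (value -1): max_ending_here = 7, max_so_far = 8
Position 5 (value 8): max_ending_here = 15, max_so_far = 15

Maximum subarray: [8, -1, 8]
Maximum sum: 15

The maximum subarray is [8, -1, 8] with sum 15. This subarray runs from index 3 to index 5.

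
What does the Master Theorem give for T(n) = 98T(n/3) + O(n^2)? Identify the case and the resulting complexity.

Master Theorem for T(n) = 98T(n/3) + O(n^2):

a = 98, b = 3, c = 2
log_b(a) = log_3(98) = 4.1734

Case 1: c = 2 < log_3(98) = 4.1734
T(n) = O(n^(log_3 98))

For T(n) = 98T(n/3) + O(n^2): log_3(98) = 4.1734. This is Case 1 of the Master Theorem (c < log_b(a), work dominated by leaves), giving O(n^(log_3 98)).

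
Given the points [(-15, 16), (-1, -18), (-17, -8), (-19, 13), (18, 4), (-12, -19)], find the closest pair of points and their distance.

Computing all pairwise distances among 6 points:

d((-15, 16), (-1, -18)) = 36.7696
d((-15, 16), (-17, -8)) = 24.0832
d((-15, 16), (-19, 13)) = 5.0 <-- minimum
d((-15, 16), (18, 4)) = 35.1141
d((-15, 16), (-12, -19)) = 35.1283
d((-1, -18), (-17, -8)) = 18.868
d((-1, -18), (-19, 13)) = 35.8469
d((-1, -18), (18, 4)) = 29.0689
d((-1, -18), (-12, -19)) = 11.0454
d((-17, -8), (-19, 13)) = 21.095
d((-17, -8), (18, 4)) = 37.0
d((-17, -8), (-12, -19)) = 12.083
d((-19, 13), (18, 4)) = 38.0789
d((-19, 13), (-12, -19)) = 32.7567
d((18, 4), (-12, -19)) = 37.8021

Closest pair: (-15, 16) and (-19, 13) with distance 5.0

The closest pair is (-15, 16) and (-19, 13) with Euclidean distance 5.0. For 6 points, brute-force pairwise comparison is shown above. For large n, the divide-and-conquer algorithm (sort by x, recurse on halves, check the dividing strip) achieves O(n log n).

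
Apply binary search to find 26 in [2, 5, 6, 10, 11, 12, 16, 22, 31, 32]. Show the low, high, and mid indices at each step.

Binary search for 26 in [2, 5, 6, 10, 11, 12, 16, 22, 31, 32]:

lo=0, hi=9, mid=4, arr[mid]=11 -> 11 < 26, search right half
lo=5, hi=9, mid=7, arr[mid]=22 -> 22 < 26, search right half
lo=8, hi=9, mid=8, arr[mid]=31 -> 31 > 26, search left half
lo=8 > hi=7, target 26 not found

Binary search determines that 26 is not in the array after 3 comparisons. The search space was exhausted without finding the target.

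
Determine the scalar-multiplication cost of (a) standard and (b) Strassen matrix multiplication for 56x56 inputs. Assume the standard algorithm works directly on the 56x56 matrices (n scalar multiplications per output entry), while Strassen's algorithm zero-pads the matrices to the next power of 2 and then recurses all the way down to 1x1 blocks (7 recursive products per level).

Matrix multiplication for 56x56 matrices:

Strassen's algorithm requires power-of-2 dimensions. Pad 56x56 to 64x64 (next power of 2).

Standard algorithm: 56^3 = 175616 multiplications
Strassen's algorithm: 7^(log2(64)) = 7^6 = 117649 multiplications
Savings: 175616 - 117649 = 57967 multiplications

Standard: 175616 multiplications (56^3). Strassen: 117649 multiplications (7^6, after padding to 64x64). Strassen reduces 8 recursive multiplications to 7 at each level.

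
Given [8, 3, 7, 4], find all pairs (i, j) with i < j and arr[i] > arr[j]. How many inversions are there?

Finding inversions in [8, 3, 7, 4]:

(0, 1): arr[0]=8 > arr[1]=3
(0, 2): arr[0]=8 > arr[2]=7
(0, 3): arr[0]=8 > arr[3]=4
(2, 3): arr[2]=7 > arr[3]=4

Total inversions: 4

The array has 4 inversion(s): (0,1), (0,2), (0,3), (2,3). Each pair (i,j) satisfies i < j and arr[i] > arr[j].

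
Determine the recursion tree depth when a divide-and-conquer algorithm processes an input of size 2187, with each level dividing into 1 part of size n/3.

For divide and conquer with division factor 3:

Problem sizes at each level:
Level 0: 2187
Level 1: 729
Level 2: 243
Level 3: 81
Level 4: 27
Level 5: 9
Level 6: 3
Level 7: 1

The root is level 0 and the size-1 base case is level 7 (the tree spans levels 0 through 7, i.e. 8 levels counting the root), so the depth is the number of divisions: log_3(2187) = 7

The recursion tree depth is log_3(2187) = 7. At each level, the problem size is divided by 3, so it takes 7 divisions to reduce to a base case of size 1. The algorithm makes 1 recursive call at each level.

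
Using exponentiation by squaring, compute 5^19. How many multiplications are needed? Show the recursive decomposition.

Computing 5^19 by squaring (build up from 5^1; each line after the first costs one multiplication):

5^1 = 5
5^2 = (5^1)^2 = 5^2 = 25
5^4 = (5^2)^2 = 25^2 = 625
5^8 = (5^4)^2 = 625^2 = 390625
5^9 = 5 * 5^8 = 5 * 390625 = 1953125
5^18 = (5^9)^2 = 1953125^2 = 3814697265625
5^19 = 5 * 5^18 = 5 * 3814697265625 = 19073486328125

Result: 19073486328125
Multiplications needed: 6 (6 lines after 5^1)

5^19 = 19073486328125. Using exponentiation by squaring, this requires 6 multiplications. The key idea: if the exponent is even, square the half-power; if odd, multiply by the base once.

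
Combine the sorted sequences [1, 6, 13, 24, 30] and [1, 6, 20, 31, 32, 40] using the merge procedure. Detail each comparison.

Merging process:

Compare 1 vs 1: take 1 from left. Merged: [1]
Compare 6 vs 1: take 1 from right. Merged: [1, 1]
Compare 6 vs 6: take 6 from left. Merged: [1, 1, 6]
Compare 13 vs 6: take 6 from right. Merged: [1, 1, 6, 6]
Compare 13 vs 20: take 13 from left. Merged: [1, 1, 6, 6, 13]
Compare 24 vs 20: take 20 from right. Merged: [1, 1, 6, 6, 13, 20]
Compare 24 vs 31: take 24 from left. Merged: [1, 1, 6, 6, 13, 20, 24]
Compare 30 vs 31: take 30 from left. Merged: [1, 1, 6, 6, 13, 20, 24, 30]
Append remaining from right: [31, 32, 40]. Merged: [1, 1, 6, 6, 13, 20, 24, 30, 31, 32, 40]

Final merged array: [1, 1, 6, 6, 13, 20, 24, 30, 31, 32, 40]
Total comparisons: 8

The merged array is [1, 1, 6, 6, 13, 20, 24, 30, 31, 32, 40], requiring 8 comparisons. The merge step runs in O(n) time where n is the total number of elements.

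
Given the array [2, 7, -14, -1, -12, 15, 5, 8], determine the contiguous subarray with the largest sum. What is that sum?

Using Kadane's algorithm on [2, 7, -14, -1, -12, 15, 5, 8]:

Scanning through the array:
Position 1 (value 7): max_ending_here = 9, max_so_far = 9
Position 2 (value -14): max_ending_here = -5, max_so_far = 9
Position 3 (value -1): max_ending_here = -1, max_so_far = 9
Position 4 (value -12): max_ending_here = -12, max_so_far = 9
Position 5 (value 15): max_ending_here = 15, max_so_far = 15
Position 6 (value 5): max_ending_here = 20, max_so_far = 20
Position 7 (value 8): max_ending_here = 28, max_so_far = 28

Maximum subarray: [15, 5, 8]
Maximum sum: 28

The maximum subarray is [15, 5, 8] with sum 28. This subarray runs from index 5 to index 7.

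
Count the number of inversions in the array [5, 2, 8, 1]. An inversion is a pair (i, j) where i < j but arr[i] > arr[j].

Finding inversions in [5, 2, 8, 1]:

(0, 1): arr[0]=5 > arr[1]=2
(0, 3): arr[0]=5 > arr[3]=1
(1, 3): arr[1]=2 > arr[3]=1
(2, 3): arr[2]=8 > arr[3]=1

Total inversions: 4

The array has 4 inversion(s): (0,1), (0,3), (1,3), (2,3). Each pair (i,j) satisfies i < j and arr[i] > arr[j].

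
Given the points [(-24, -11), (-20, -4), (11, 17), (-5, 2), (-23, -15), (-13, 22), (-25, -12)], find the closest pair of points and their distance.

Computing all pairwise distances among 7 points:

d((-24, -11), (-20, -4)) = 8.0623
d((-24, -11), (11, 17)) = 44.8219
d((-24, -11), (-5, 2)) = 23.0217
d((-24, -11), (-23, -15)) = 4.1231
d((-24, -11), (-13, 22)) = 34.7851
d((-24, -11), (-25, -12)) = 1.4142 <-- minimum
d((-20, -4), (11, 17)) = 37.4433
d((-20, -4), (-5, 2)) = 16.1555
d((-20, -4), (-23, -15)) = 11.4018
d((-20, -4), (-13, 22)) = 26.9258
d((-20, -4), (-25, -12)) = 9.434
d((11, 17), (-5, 2)) = 21.9317
d((11, 17), (-23, -15)) = 46.6905
d((11, 17), (-13, 22)) = 24.5153
d((11, 17), (-25, -12)) = 46.2277
d((-5, 2), (-23, -15)) = 24.7588
d((-5, 2), (-13, 22)) = 21.5407
d((-5, 2), (-25, -12)) = 24.4131
d((-23, -15), (-13, 22)) = 38.3275
d((-23, -15), (-25, -12)) = 3.6056
d((-13, 22), (-25, -12)) = 36.0555

Closest pair: (-24, -11) and (-25, -12) with distance 1.4142

The closest pair is (-24, -11) and (-25, -12) with Euclidean distance 1.4142. For 7 points, brute-force pairwise comparison is shown above. For large n, the divide-and-conquer algorithm (sort by x, recurse on halves, check the dividing strip) achieves O(n log n).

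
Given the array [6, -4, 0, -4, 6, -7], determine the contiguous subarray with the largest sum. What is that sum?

Using Kadane's algorithm on [6, -4, 0, -4, 6, -7]:

Scanning through the array:
Position 1 (value -4): max_ending_here = 2, max_so_far = 6
Position 2 (value 0): max_ending_here = 2, max_so_far = 6
Position 3 (value -4): max_ending_here = -2, max_so_far = 6
Position 4 (value 6): max_ending_here = 6, max_so_far = 6
Position 5 (value -7): max_ending_here = -1, max_so_far = 6

Maximum subarray: [6]
Maximum sum: 6

The maximum subarray is [6] with sum 6. This subarray runs from index 0 to index 0.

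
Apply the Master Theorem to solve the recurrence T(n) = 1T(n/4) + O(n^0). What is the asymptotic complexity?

Master Theorem for T(n) = 1T(n/4) + O(n^0):

a = 1, b = 4, c = 0
log_b(a) = log_4(1) = 0.0000

Case 2: c = 0 = log_4(1) = 0.0000
T(n) = O(n^0 log n) = O(log n)

For T(n) = 1T(n/4) + O(n^0): log_4(1) = 0.0000. This is Case 2 of the Master Theorem (c = log_b(a), equal work at all levels), giving O(log n).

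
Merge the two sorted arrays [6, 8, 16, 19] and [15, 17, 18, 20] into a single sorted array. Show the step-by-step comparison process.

Merging process:

Compare 6 vs 15: take 6 from left. Merged: [6]
Compare 8 vs 15: take 8 from left. Merged: [6, 8]
Compare 16 vs 15: take 15 from right. Merged: [6, 8, 15]
Compare 16 vs 17: take 16 from left. Merged: [6, 8, 15, 16]
Compare 19 vs 17: take 17 from right. Merged: [6, 8, 15, 16, 17]
Compare 19 vs 18: take 18 from right. Merged: [6, 8, 15, 16, 17, 18]
Compare 19 vs 20: take 19 from left. Merged: [6, 8, 15, 16, 17, 18, 19]
Append remaining from right: [20]. Merged: [6, 8, 15, 16, 17, 18, 19, 20]

Final merged array: [6, 8, 15, 16, 17, 18, 19, 20]
Total comparisons: 7

The merged array is [6, 8, 15, 16, 17, 18, 19, 20], requiring 7 comparisons. The merge step runs in O(n) time where n is the total number of elements.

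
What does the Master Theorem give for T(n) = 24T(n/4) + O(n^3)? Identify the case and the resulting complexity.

Master Theorem for T(n) = 24T(n/4) + O(n^3):

a = 24, b = 4, c = 3
log_b(a) = log_4(24) = 2.2925

Case 3: c = 3 > log_4(24) = 2.2925
T(n) = O(n^3) = O(n^3)

For T(n) = 24T(n/4) + O(n^3): log_4(24) = 2.2925. This is Case 3 of the Master Theorem (c > log_b(a), work dominated by root), giving O(n^3).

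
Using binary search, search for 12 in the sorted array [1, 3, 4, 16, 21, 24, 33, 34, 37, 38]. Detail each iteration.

Binary search for 12 in [1, 3, 4, 16, 21, 24, 33, 34, 37, 38]:

lo=0, hi=9, mid=4, arr[mid]=21 -> 21 > 12, search left half
lo=0, hi=3, mid=1, arr[mid]=3 -> 3 < 12, search right half
lo=2, hi=3, mid=2, arr[mid]=4 -> 4 < 12, search right half
lo=3, hi=3, mid=3, arr[mid]=16 -> 16 > 12, search left half
lo=3 > hi=2, target 12 not found

Binary search determines that 12 is not in the array after 4 comparisons. The search space was exhausted without finding the target.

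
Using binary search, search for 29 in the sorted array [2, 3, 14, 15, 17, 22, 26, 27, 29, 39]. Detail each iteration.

Binary search for 29 in [2, 3, 14, 15, 17, 22, 26, 27, 29, 39]:

lo=0, hi=9, mid=4, arr[mid]=17 -> 17 < 29, search right half
lo=5, hi=9, mid=7, arr[mid]=27 -> 27 < 29, search right half
lo=8, hi=9, mid=8, arr[mid]=29 -> Found target at index 8!

Binary search finds 29 at index 8 after 3 comparisons. The search repeatedly halves the search space by comparing with the middle element.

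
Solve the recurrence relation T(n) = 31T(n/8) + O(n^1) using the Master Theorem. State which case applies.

Master Theorem for T(n) = 31T(n/8) + O(n^1):

a = 31, b = 8, c = 1
log_b(a) = log_8(31) = 1.6514

Case 1: c = 1 < log_8(31) = 1.6514
T(n) = O(n^(log_8 31))

For T(n) = 31T(n/8) + O(n^1): log_8(31) = 1.6514. This is Case 1 of the Master Theorem (c < log_b(a), work dominated by leaves), giving O(n^(log_8 31)).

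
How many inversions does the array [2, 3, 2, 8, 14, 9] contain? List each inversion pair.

Finding inversions in [2, 3, 2, 8, 14, 9]:

(1, 2): arr[1]=3 > arr[2]=2
(4, 5): arr[4]=14 > arr[5]=9

Total inversions: 2

The array has 2 inversion(s): (1,2), (4,5). Each pair (i,j) satisfies i < j and arr[i] > arr[j].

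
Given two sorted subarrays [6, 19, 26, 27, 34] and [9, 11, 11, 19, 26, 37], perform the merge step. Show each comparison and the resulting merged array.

Merging process:

Compare 6 vs 9: take 6 from left. Merged: [6]
Compare 19 vs 9: take 9 from right. Merged: [6, 9]
Compare 19 vs 11: take 11 from right. Merged: [6, 9, 11]
Compare 19 vs 11: take 11 from right. Merged: [6, 9, 11, 11]
Compare 19 vs 19: take 19 from left. Merged: [6, 9, 11, 11, 19]
Compare 26 vs 19: take 19 from right. Merged: [6, 9, 11, 11, 19, 19]
Compare 26 vs 26: take 26 from left. Merged: [6, 9, 11, 11, 19, 19, 26]
Compare 27 vs 26: take 26 from right. Merged: [6, 9, 11, 11, 19, 19, 26, 26]
Compare 27 vs 37: take 27 from left. Merged: [6, 9, 11, 11, 19, 19, 26, 26, 27]
Compare 34 vs 37: take 34 from left. Merged: [6, 9, 11, 11, 19, 19, 26, 26, 27, 34]
Append remaining from right: [37]. Merged: [6, 9, 11, 11, 19, 19, 26, 26, 27, 34, 37]

Final merged array: [6, 9, 11, 11, 19, 19, 26, 26, 27, 34, 37]
Total comparisons: 10

The merged array is [6, 9, 11, 11, 19, 19, 26, 26, 27, 34, 37], requiring 10 comparisons. The merge step runs in O(n) time where n is the total number of elements.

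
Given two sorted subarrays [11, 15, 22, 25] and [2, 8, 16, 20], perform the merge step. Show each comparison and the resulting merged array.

Merging process:

Compare 11 vs 2: take 2 from right. Merged: [2]
Compare 11 vs 8: take 8 from right. Merged: [2, 8]
Compare 11 vs 16: take 11 from left. Merged: [2, 8, 11]
Compare 15 vs 16: take 15 from left. Merged: [2, 8, 11, 15]
Compare 22 vs 16: take 16 from right. Merged: [2, 8, 11, 15, 16]
Compare 22 vs 20: take 20 from right. Merged: [2, 8, 11, 15, 16, 20]
Append remaining from left: [22, 25]. Merged: [2, 8, 11, 15, 16, 20, 22, 25]

Final merged array: [2, 8, 11, 15, 16, 20, 22, 25]
Total comparisons: 6

The merged array is [2, 8, 11, 15, 16, 20, 22, 25], requiring 6 comparisons. The merge step runs in O(n) time where n is the total number of elements.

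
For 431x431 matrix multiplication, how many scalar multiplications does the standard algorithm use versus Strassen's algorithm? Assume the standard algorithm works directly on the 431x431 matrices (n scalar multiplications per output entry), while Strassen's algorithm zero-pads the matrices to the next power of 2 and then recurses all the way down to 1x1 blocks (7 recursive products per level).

Matrix multiplication for 431x431 matrices:

Strassen's algorithm requires power-of-2 dimensions. Pad 431x431 to 512x512 (next power of 2).

Standard algorithm: 431^3 = 80062991 multiplications
Strassen's algorithm: 7^(log2(512)) = 7^9 = 40353607 multiplications
Savings: 80062991 - 40353607 = 39709384 multiplications

Standard: 80062991 multiplications (431^3). Strassen: 40353607 multiplications (7^9, after padding to 512x512). Strassen reduces 8 recursive multiplications to 7 at each level.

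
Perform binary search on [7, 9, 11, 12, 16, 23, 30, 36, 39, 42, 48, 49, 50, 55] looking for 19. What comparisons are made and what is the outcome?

Binary search for 19 in [7, 9, 11, 12, 16, 23, 30, 36, 39, 42, 48, 49, 50, 55]:

lo=0, hi=13, mid=6, arr[mid]=30 -> 30 > 19, search left half
lo=0, hi=5, mid=2, arr[mid]=11 -> 11 < 19, search right half
lo=3, hi=5, mid=4, arr[mid]=16 -> 16 < 19, search right half
lo=5, hi=5, mid=5, arr[mid]=23 -> 23 > 19, search left half
lo=5 > hi=4, target 19 not found

Binary search determines that 19 is not in the array after 4 comparisons. The search space was exhausted without finding the target.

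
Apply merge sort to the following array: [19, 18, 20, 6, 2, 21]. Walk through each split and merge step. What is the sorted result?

Merge sort trace:

Split: [19, 18, 20, 6, 2, 21] -> [19, 18, 20] and [6, 2, 21]
  Split: [19, 18, 20] -> [19] and [18, 20]
    Split: [18, 20] -> [18] and [20]
    Merge: [18] + [20] -> [18, 20]
  Merge: [19] + [18, 20] -> [18, 19, 20]
  Split: [6, 2, 21] -> [6] and [2, 21]
    Split: [2, 21] -> [2] and [21]
    Merge: [2] + [21] -> [2, 21]
  Merge: [6] + [2, 21] -> [2, 6, 21]
Merge: [18, 19, 20] + [2, 6, 21] -> [2, 6, 18, 19, 20, 21]

Final sorted array: [2, 6, 18, 19, 20, 21]

The merge sort proceeds by recursively splitting the array and merging sorted halves.
After all merges, the sorted array is [2, 6, 18, 19, 20, 21].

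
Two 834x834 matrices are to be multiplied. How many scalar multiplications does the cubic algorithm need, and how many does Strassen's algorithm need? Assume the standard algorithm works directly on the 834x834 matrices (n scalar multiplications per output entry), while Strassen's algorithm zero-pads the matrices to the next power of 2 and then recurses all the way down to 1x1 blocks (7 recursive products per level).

Matrix multiplication for 834x834 matrices:

Strassen's algorithm requires power-of-2 dimensions. Pad 834x834 to 1024x1024 (next power of 2).

Standard algorithm: 834^3 = 580093704 multiplications
Strassen's algorithm: 7^(log2(1024)) = 7^10 = 282475249 multiplications
Savings: 580093704 - 282475249 = 297618455 multiplications

Standard: 580093704 multiplications (834^3). Strassen: 282475249 multiplications (7^10, after padding to 1024x1024). Strassen reduces 8 recursive multiplications to 7 at each level.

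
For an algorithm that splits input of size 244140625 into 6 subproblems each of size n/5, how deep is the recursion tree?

For divide and conquer with division factor 5:

Problem sizes at each level:
Level 0: 244140625
Level 1: 48828125
Level 2: 9765625
Level 3: 1953125
Level 4: 390625
Level 5: 78125
Level 6: 15625
Level 7: 3125
Level 8: 625
Level 9: 125
Level 10: 25
Level 11: 5
Level 12: 1

The root is level 0 and the size-1 base case is level 12 (the tree spans levels 0 through 12, i.e. 13 levels counting the root), so the depth is the number of divisions: log_5(244140625) = 12

The recursion tree depth is log_5(244140625) = 12. At each level, the problem size is divided by 5, so it takes 12 divisions to reduce to a base case of size 1. The algorithm makes 6 recursive calls at each level.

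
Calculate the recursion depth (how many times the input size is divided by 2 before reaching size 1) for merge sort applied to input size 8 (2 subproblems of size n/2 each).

For divide and conquer with division factor 2:

Problem sizes at each level:
Level 0: 8
Level 1: 4
Level 2: 2
Level 3: 1

The root is level 0 and the size-1 base case is level 3 (the tree spans levels 0 through 3, i.e. 4 levels counting the root), so the depth is the number of divisions: log_2(8) = 3

The recursion tree depth is log_2(8) = 3. At each level, the problem size is divided by 2, so it takes 3 divisions to reduce to a base case of size 1. The algorithm makes 2 recursive calls at each level.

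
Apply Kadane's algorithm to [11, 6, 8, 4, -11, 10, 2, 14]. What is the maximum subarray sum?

Using Kadane's algorithm on [11, 6, 8, 4, -11, 10, 2, 14]:

Scanning through the array:
Position 1 (value 6): max_ending_here = 17, max_so_far = 17
Position 2 (value 8): max_ending_here = 25, max_so_far = 25
Position 3 (value 4): max_ending_here = 29, max_so_far = 29
Position 4 (value -11): max_ending_here = 18, max_so_far = 29
Position 5 (value 10): max_ending_here = 28, max_so_far = 29
Position 6 (value 2): max_ending_here = 30, max_so_far = 30
Position 7 (value 14): max_ending_here = 44, max_so_far = 44

Maximum subarray: [11, 6, 8, 4, -11, 10, 2, 14]
Maximum sum: 44

The maximum subarray is [11, 6, 8, 4, -11, 10, 2, 14] with sum 44. This subarray runs from index 0 to index 7.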